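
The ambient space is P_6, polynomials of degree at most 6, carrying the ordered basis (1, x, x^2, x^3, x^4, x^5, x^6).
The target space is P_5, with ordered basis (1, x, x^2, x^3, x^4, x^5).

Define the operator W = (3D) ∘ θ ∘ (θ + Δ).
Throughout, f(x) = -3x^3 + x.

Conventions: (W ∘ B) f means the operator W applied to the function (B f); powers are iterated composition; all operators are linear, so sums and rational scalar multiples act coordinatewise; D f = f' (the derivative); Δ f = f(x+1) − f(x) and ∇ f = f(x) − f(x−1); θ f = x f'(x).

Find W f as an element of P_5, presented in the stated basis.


θ f = -9x^3 + x
Δ f = -9x^2 - 9x - 2
(θ + Δ) f = -9x^3 - 9x^2 - 8x - 2
θ (θ + Δ) f = -27x^3 - 18x^2 - 8x
D θ (θ + Δ) f = -81x^2 - 36x - 8
(3D) θ (θ + Δ) f = -243x^2 - 108x - 24

g(x) = -243x^2 - 108x - 24


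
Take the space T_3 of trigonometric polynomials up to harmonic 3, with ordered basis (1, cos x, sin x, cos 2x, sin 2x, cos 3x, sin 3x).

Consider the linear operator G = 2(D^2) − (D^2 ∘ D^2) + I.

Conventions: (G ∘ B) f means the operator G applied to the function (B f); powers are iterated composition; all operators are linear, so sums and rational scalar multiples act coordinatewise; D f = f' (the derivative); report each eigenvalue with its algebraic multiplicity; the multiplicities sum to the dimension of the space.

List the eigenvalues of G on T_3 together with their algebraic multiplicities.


image of 1: 1
image of cos x: -2cos x
image of sin x: -2sin x
image of cos 2x: -23cos 2x
image of sin 2x: -23sin 2x
image of cos 3x: -98cos 3x
image of sin 3x: -98sin 3x
the matrix is diagonal; its diagonal is (1, -2, -2, -23, -23, -98, -98)
for a triangular matrix the eigenvalues are the diagonal entries, with algebraic multiplicity their repetition count

λ = -98 (multiplicity 2), λ = -23 (multiplicity 2), λ = -2 (multiplicity 2), λ = 1 (multiplicity 1)


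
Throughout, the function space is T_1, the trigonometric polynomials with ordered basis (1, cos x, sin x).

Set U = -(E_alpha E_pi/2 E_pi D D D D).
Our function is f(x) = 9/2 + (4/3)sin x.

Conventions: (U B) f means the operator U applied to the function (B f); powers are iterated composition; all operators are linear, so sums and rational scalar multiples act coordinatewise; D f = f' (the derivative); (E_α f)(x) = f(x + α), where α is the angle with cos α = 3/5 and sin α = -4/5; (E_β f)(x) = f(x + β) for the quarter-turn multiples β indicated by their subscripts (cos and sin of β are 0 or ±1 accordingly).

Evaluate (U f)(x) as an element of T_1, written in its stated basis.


D f = (4/3)cos x
D D f = -(4/3)sin x
D D D f = -(4/3)cos x
D D D D f = (4/3)sin x
E_pi (D D D) D f = -(4/3)sin x
E_pi/2 E_pi (D D D) D f = -(4/3)cos x
E_alpha E_pi/2 E_pi (D D D) D f = -(4/5)cos x - (16/15)sin x
(-(E_alpha E_pi/2 E_pi D D D D)) f = (4/5)cos x + (16/15)sin x

the result is g(x) = (4/5)cos x + (16/15)sin x


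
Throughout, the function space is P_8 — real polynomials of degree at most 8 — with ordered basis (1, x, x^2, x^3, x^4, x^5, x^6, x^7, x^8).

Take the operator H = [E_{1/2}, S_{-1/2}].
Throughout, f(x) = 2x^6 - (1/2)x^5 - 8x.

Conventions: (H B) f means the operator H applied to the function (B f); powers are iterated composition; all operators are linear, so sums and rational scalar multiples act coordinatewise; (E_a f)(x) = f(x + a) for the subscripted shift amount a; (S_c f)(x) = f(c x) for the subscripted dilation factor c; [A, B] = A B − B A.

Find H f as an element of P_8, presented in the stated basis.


the image equals g(x) = (9/32)x^5 - (15/64)x^4 + (75/128)x^3 - (135/512)x^2 + (123/1024)x + 6129/1024

S_{-1/2} f = (1/32)x^6 + (1/64)x^5 + 4x
E_{1/2} S_{-1/2} f = (1/32)x^6 + (7/64)x^5 + (5/32)x^4 + (15/128)x^3 + (25/512)x^2 + (4107/1024)x + 2049/1024
E_{1/2} f = 2x^6 + (11/2)x^5 + (25/4)x^4 + (15/4)x^3 + (5/4)x^2 - (249/32)x - 255/64
S_{-1/2} E_{1/2} f = (1/32)x^6 - (11/64)x^5 + (25/64)x^4 - (15/32)x^3 + (5/16)x^2 + (249/64)x - 255/64
[E_{1/2}, S_{-1/2}] f = (9/32)x^5 - (15/64)x^4 + (75/128)x^3 - (135/512)x^2 + (123/1024)x + 6129/1024


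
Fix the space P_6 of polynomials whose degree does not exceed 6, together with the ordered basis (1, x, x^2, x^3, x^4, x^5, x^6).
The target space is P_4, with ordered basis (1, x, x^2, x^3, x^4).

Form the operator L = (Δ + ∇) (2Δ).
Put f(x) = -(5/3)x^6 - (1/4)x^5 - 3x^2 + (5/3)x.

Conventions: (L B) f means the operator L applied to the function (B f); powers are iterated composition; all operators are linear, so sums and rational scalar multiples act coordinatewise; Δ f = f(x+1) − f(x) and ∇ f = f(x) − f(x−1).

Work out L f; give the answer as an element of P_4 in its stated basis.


the result is g(x) = -200x^4 - 420x^3 - 830x^2 - 640x - 757/3

Δ f = -10x^5 - (105/4)x^4 - (215/6)x^3 - (55/2)x^2 - (69/4)x - 13/4
(2Δ) f = -20x^5 - (105/2)x^4 - (215/3)x^3 - 55x^2 - (69/2)x - 13/2
Δ (2Δ) f = -100x^4 - 410x^3 - 730x^2 - 635x - 701/3
∇ (2Δ) f = -100x^4 - 10x^3 - 100x^2 - 5x - 56/3
(Δ + ∇) (2Δ) f = -200x^4 - 420x^3 - 830x^2 - 640x - 757/3


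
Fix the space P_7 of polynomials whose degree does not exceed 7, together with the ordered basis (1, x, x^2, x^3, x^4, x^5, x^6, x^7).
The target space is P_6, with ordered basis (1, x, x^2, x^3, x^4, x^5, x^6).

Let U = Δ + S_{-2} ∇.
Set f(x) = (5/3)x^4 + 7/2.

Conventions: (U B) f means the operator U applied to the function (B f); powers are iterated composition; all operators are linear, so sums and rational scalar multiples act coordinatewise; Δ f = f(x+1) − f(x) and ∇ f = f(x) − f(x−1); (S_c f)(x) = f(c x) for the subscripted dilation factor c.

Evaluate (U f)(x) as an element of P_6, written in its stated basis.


the image equals g(x) = -(140/3)x^3 - 30x^2 - (20/3)x

Δ f = (20/3)x^3 + 10x^2 + (20/3)x + 5/3
∇ f = (20/3)x^3 - 10x^2 + (20/3)x - 5/3
S_{-2} ∇ f = -(160/3)x^3 - 40x^2 - (40/3)x - 5/3
(Δ + S_{-2} ∇) f = -(140/3)x^3 - 30x^2 - (20/3)x


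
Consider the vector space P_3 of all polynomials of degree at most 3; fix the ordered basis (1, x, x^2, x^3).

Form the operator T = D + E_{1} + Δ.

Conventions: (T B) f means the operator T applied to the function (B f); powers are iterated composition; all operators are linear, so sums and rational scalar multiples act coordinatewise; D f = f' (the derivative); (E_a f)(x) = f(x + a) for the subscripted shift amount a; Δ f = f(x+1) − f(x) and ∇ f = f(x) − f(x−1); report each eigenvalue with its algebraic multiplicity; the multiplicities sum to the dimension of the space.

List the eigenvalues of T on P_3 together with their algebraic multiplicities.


λ = 1 (multiplicity 4)

image of 1: 1
image of x: x + 3
image of x^2: x^2 + 6x + 2
image of x^3: x^3 + 9x^2 + 6x + 2
the matrix is upper triangular; its diagonal is (1, 1, 1, 1)
for a triangular matrix the eigenvalues are the diagonal entries, with algebraic multiplicity their repetition count


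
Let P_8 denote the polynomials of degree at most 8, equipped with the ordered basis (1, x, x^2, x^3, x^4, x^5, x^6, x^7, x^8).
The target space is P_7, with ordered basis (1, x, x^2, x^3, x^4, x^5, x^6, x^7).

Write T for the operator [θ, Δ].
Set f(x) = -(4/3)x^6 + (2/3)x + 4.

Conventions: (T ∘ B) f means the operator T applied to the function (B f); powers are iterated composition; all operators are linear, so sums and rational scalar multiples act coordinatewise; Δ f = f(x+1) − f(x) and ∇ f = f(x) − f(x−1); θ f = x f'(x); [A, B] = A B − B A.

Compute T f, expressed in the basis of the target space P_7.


Δ f = -8x^5 - 20x^4 - (80/3)x^3 - 20x^2 - 8x - 2/3
θ Δ f = -40x^5 - 80x^4 - 80x^3 - 40x^2 - 8x
θ f = -8x^6 + (2/3)x
Δ θ f = -48x^5 - 120x^4 - 160x^3 - 120x^2 - 48x - 22/3
[θ, Δ] f = 8x^5 + 40x^4 + 80x^3 + 80x^2 + 40x + 22/3

the image equals g(x) = 8x^5 + 40x^4 + 80x^3 + 80x^2 + 40x + 22/3


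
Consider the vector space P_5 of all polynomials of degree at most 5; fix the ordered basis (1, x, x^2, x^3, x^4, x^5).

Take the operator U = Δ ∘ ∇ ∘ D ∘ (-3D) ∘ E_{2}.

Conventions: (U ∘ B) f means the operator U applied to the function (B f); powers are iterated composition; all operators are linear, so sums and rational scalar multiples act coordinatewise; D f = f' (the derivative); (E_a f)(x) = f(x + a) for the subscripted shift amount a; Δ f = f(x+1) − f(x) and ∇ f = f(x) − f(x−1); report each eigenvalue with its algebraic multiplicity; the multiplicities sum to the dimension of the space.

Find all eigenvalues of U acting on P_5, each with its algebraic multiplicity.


image of 1: 0
image of x: 0
image of x^2: 0
image of x^3: 0
image of x^4: -72
image of x^5: -360x - 720
the matrix is upper triangular; its diagonal is (0, 0, 0, 0, 0, 0)
for a triangular matrix the eigenvalues are the diagonal entries, with algebraic multiplicity their repetition count

λ = 0 (multiplicity 6)


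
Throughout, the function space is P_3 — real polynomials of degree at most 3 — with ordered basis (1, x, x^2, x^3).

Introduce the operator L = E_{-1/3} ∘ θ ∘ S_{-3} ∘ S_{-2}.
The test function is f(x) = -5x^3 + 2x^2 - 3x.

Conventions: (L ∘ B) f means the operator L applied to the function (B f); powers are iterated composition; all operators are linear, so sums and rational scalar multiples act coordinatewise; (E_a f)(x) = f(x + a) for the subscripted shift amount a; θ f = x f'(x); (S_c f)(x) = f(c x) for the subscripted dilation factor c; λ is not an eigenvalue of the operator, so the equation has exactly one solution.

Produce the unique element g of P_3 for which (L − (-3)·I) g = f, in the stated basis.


the result is g(x) = -(5/651)x^3 - (646/16275)x^2 - (17611/48825)x - 28718/146475

write g with unknown coordinates in the stated basis and equate coefficients in (L − (-3)·I) g = f
solving from the highest basis element down gives g = -(5/651)x^3 - (646/16275)x^2 - (17611/48825)x - 28718/146475
check: L g = -(1080/217)x^3 + (11496/5425)x^2 - (31214/16275)x + 28718/48825
so L g − (-3)·g = -5x^3 + 2x^2 - 3x = f ✓


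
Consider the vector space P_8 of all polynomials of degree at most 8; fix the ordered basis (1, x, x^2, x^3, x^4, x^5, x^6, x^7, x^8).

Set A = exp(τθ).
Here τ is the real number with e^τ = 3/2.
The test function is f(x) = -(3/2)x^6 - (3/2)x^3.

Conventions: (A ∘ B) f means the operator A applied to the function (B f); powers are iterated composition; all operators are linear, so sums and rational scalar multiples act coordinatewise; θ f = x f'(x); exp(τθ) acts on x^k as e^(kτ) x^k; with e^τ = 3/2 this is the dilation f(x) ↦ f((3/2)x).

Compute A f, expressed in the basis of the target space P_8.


exp(τθ) x^k = e^(kτ) x^k; with e^τ = 3/2 this sends x^k to (3/2)^k x^k
x^3 ↦ 27/8 x^3
x^6 ↦ 729/64 x^6
applying this coordinatewise to f: exp(τθ) f = -(2187/128)x^6 - (81/16)x^3

the image equals g(x) = -(2187/128)x^6 - (81/16)x^3


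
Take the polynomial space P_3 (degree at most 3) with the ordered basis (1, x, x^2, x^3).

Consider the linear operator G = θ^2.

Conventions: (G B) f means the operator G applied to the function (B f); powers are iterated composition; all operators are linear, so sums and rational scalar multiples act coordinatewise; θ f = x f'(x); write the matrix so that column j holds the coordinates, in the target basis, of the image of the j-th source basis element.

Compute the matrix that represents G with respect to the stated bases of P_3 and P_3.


the matrix is [[0, 0, 0, 0]; [0, 1, 0, 0]; [0, 0, 4, 0]; [0, 0, 0, 9]] (rows listed top to bottom)

image of 1: 0
image of x: x
image of x^2: 4x^2
image of x^3: 9x^3
each image's coordinates form column j of the matrix


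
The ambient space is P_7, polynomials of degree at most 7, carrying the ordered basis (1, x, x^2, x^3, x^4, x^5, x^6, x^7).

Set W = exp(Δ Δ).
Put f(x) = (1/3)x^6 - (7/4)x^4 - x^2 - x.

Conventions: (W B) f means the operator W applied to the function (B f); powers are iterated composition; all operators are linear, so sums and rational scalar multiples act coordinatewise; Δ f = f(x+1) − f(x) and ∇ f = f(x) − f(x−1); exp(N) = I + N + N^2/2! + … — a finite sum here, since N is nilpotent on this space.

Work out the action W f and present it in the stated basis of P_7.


the image equals g(x) = (1/3)x^6 + (33/4)x^4 + 40x^3 + 108x^2 + 257x + 1639/6

order-1 term: 10x^4 + 40x^3 + 49x^2 + 18x - 35/6
order-2 term: 60x^2 + 240x + 239
order-3 term: 40
the series for exp(Δ Δ) f terminates at order 3
exp(Δ Δ) f = (1/3)x^6 + (33/4)x^4 + 40x^3 + 108x^2 + 257x + 1639/6


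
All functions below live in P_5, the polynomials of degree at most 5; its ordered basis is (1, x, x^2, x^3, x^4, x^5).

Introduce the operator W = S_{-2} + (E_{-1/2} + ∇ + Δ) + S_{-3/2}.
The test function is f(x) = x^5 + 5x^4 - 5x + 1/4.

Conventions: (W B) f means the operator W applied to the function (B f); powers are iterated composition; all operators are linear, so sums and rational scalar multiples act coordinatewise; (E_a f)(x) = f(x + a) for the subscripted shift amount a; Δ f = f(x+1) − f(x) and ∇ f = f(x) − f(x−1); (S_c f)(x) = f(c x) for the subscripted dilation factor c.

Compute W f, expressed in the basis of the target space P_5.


S_{-2} f = -32x^5 + 80x^4 + 10x + 1/4
E_{-1/2} f = x^5 + (5/2)x^4 - (15/2)x^3 + (25/4)x^2 - (115/16)x + 97/32
∇ f = 5x^4 + 10x^3 - 20x^2 + 15x - 9
Δ f = 5x^4 + 30x^3 + 40x^2 + 25x + 1
(E_{-1/2} + ∇ + Δ) f = x^5 + (25/2)x^4 + (65/2)x^3 + (105/4)x^2 + (525/16)x - 159/32
S_{-3/2} f = -(243/32)x^5 + (405/16)x^4 + (15/2)x + 1/4
(S_{-2} + (E_{-1/2} + ∇ + Δ) + S_{-3/2}) f = -(1235/32)x^5 + (1885/16)x^4 + (65/2)x^3 + (105/4)x^2 + (805/16)x - 143/32

the image equals g(x) = -(1235/32)x^5 + (1885/16)x^4 + (65/2)x^3 + (105/4)x^2 + (805/16)x - 143/32


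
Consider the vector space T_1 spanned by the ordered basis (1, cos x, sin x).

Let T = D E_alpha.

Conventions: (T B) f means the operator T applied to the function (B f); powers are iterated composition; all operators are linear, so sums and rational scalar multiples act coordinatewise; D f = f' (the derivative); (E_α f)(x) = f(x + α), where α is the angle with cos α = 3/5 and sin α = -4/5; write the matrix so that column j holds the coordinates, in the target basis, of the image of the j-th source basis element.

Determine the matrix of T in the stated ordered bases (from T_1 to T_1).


the matrix is [[0, 0, 0]; [0, 4/5, 3/5]; [0, -3/5, 4/5]] (rows listed top to bottom)

image of 1: 0
image of cos x: (4/5)cos x - (3/5)sin x
image of sin x: (3/5)cos x + (4/5)sin x
each image's coordinates form column j of the matrix


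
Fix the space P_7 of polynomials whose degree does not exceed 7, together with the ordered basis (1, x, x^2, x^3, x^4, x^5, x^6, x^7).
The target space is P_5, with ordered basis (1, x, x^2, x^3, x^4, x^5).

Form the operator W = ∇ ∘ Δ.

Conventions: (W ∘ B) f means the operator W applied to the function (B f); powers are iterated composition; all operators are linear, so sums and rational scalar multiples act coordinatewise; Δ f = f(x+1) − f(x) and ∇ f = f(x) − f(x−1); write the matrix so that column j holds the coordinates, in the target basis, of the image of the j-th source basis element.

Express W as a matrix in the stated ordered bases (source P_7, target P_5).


image of 1: 0
image of x: 0
image of x^2: 2
image of x^3: 6x
image of x^4: 12x^2 + 2
image of x^5: 20x^3 + 10x
image of x^6: 30x^4 + 30x^2 + 2
image of x^7: 42x^5 + 70x^3 + 14x
each image's coordinates form column j of the matrix

the matrix is [[0, 0, 2, 0, 2, 0, 2, 0]; [0, 0, 0, 6, 0, 10, 0, 14]; [0, 0, 0, 0, 12, 0, 30, 0]; [0, 0, 0, 0, 0, 20, 0, 70]; [0, 0, 0, 0, 0, 0, 30, 0]; [0, 0, 0, 0, 0, 0, 0, 42]] (rows listed top to bottom)


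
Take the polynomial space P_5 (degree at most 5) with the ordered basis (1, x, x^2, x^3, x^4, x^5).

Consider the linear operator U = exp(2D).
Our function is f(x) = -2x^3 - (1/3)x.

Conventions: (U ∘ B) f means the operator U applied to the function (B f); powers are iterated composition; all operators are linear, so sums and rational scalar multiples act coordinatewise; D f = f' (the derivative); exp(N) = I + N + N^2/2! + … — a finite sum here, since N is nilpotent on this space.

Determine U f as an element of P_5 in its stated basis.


g(x) = -2x^3 - 12x^2 - (73/3)x - 50/3

order-1 term: -12x^2 - 2/3
order-2 term: -24x
order-3 term: -16
the series for exp(2D) f terminates at order 3
exp(2D) f = -2x^3 - 12x^2 - (73/3)x - 50/3


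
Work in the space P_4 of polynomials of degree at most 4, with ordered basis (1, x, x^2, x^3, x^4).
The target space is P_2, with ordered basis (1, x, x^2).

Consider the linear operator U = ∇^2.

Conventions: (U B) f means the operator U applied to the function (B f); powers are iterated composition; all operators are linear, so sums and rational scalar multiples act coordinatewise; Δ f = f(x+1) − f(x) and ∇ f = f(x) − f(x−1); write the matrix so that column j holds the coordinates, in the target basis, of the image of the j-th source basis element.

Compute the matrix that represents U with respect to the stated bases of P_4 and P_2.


the matrix is [[0, 0, 2, -6, 14]; [0, 0, 0, 6, -24]; [0, 0, 0, 0, 12]] (rows listed top to bottom)

image of 1: 0
image of x: 0
image of x^2: 2
image of x^3: 6x - 6
image of x^4: 12x^2 - 24x + 14
each image's coordinates form column j of the matrix


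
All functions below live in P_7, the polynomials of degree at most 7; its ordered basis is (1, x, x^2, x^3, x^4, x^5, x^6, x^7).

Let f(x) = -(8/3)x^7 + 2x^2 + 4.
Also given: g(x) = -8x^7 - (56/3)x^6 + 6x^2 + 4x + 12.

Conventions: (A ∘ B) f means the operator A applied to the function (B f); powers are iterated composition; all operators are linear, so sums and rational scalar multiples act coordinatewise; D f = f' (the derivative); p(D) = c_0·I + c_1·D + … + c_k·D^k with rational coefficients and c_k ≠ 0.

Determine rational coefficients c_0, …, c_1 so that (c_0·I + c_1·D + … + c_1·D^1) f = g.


D^0 f = -(8/3)x^7 + 2x^2 + 4
D^1 f = -(56/3)x^6 + 4x
matching coefficients of g against c_0 f + c_1 Df + … from the top degree down determines the c_i
solution: c_0 = 3, c_1 = 1

p(D) = 3·I + D, i.e. c_0 = 3, c_1 = 1


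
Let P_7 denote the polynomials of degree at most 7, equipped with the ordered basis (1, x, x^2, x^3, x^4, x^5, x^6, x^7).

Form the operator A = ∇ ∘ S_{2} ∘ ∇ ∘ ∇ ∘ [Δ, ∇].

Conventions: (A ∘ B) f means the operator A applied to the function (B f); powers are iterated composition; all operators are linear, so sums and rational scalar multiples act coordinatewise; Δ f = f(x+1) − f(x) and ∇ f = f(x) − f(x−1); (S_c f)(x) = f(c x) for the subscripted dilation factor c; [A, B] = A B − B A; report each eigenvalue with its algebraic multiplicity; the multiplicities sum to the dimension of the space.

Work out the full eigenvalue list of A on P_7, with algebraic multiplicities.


image of 1: 0
image of x: 0
image of x^2: 0
image of x^3: 0
image of x^4: 0
image of x^5: 0
image of x^6: 0
image of x^7: 0
the matrix is upper triangular; its diagonal is (0, 0, 0, 0, 0, 0, 0, 0)
for a triangular matrix the eigenvalues are the diagonal entries, with algebraic multiplicity their repetition count

λ = 0 (multiplicity 8)


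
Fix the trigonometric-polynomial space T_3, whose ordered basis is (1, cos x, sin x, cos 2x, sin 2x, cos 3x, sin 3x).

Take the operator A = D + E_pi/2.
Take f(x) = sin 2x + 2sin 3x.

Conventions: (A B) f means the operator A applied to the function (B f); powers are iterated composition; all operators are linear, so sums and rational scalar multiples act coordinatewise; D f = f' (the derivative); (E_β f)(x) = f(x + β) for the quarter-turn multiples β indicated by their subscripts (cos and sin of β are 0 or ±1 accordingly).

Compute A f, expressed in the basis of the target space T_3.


g(x) = 2cos 2x - sin 2x + 4cos 3x

D f = 2cos 2x + 6cos 3x
E_pi/2 f = -sin 2x - 2cos 3x
(D + E_pi/2) f = 2cos 2x - sin 2x + 4cos 3x


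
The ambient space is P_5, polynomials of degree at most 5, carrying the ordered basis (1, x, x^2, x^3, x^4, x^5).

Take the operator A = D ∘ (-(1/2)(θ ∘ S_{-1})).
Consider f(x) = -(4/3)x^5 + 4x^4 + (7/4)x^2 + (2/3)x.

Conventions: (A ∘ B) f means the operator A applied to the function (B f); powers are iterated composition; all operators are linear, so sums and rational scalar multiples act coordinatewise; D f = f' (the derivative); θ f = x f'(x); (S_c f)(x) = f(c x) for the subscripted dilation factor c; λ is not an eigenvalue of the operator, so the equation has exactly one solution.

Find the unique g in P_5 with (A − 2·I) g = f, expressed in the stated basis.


the result is g(x) = (2/3)x^5 + (13/6)x^4 - (26/3)x^3 - (163/8)x^2 + (481/24)x + 481/96

write g with unknown coordinates in the stated basis and equate coefficients in (A − 2·I) g = f
solving from the highest basis element down gives g = (2/3)x^5 + (13/6)x^4 - (26/3)x^3 - (163/8)x^2 + (481/24)x + 481/96
check: A g = (25/3)x^4 - (52/3)x^3 - 39x^2 + (163/4)x + 481/48
so A g − 2·g = -(4/3)x^5 + 4x^4 + (7/4)x^2 + (2/3)x = f ✓


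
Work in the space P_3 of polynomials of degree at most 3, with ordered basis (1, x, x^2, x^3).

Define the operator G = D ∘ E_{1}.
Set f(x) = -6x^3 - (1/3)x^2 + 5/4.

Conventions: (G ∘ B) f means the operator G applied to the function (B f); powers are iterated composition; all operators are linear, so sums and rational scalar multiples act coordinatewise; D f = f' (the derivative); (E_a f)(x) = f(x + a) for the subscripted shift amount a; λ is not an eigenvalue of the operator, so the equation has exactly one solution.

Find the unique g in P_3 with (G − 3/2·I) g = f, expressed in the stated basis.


g(x) = 4x^3 + (74/9)x^2 + (728/27)x + 5849/162

write g with unknown coordinates in the stated basis and equate coefficients in (G − 3/2·I) g = f
solving from the highest basis element down gives g = 4x^3 + (74/9)x^2 + (728/27)x + 5849/162
check: G g = 12x^2 + (364/9)x + 1496/27
so G g − 3/2·g = -6x^3 - (1/3)x^2 + 5/4 = f ✓


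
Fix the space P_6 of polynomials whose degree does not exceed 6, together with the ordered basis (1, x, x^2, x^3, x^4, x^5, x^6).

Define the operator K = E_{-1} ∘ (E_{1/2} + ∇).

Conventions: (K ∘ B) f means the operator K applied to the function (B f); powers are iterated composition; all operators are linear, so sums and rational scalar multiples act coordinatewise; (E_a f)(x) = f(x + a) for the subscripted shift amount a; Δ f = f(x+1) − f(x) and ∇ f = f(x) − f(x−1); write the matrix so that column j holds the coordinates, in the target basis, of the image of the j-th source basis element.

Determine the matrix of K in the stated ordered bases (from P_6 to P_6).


the matrix is [[1, 1/2, -11/4, 55/8, -239/16, 991/32, -4031/64]; [0, 1, 1, -33/4, 55/2, -1195/16, 2973/16]; [0, 0, 1, 3/2, -33/2, 275/4, -3585/16]; [0, 0, 0, 1, 2, -55/2, 275/2]; [0, 0, 0, 0, 1, 5/2, -165/4]; [0, 0, 0, 0, 0, 1, 3]; [0, 0, 0, 0, 0, 0, 1]] (rows listed top to bottom)

image of 1: 1
image of x: x + 1/2
image of x^2: x^2 + x - 11/4
image of x^3: x^3 + (3/2)x^2 - (33/4)x + 55/8
image of x^4: x^4 + 2x^3 - (33/2)x^2 + (55/2)x - 239/16
image of x^5: x^5 + (5/2)x^4 - (55/2)x^3 + (275/4)x^2 - (1195/16)x + 991/32
image of x^6: x^6 + 3x^5 - (165/4)x^4 + (275/2)x^3 - (3585/16)x^2 + (2973/16)x - 4031/64
each image's coordinates form column j of the matrix


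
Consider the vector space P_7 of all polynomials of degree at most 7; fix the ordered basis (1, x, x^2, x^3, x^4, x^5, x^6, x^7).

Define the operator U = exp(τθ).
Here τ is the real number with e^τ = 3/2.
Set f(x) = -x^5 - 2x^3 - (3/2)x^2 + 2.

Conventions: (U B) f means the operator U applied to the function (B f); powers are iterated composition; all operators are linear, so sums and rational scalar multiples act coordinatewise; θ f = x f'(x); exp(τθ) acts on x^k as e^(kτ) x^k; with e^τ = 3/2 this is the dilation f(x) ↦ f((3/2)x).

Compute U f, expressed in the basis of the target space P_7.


the image equals g(x) = -(243/32)x^5 - (27/4)x^3 - (27/8)x^2 + 2

exp(τθ) x^k = e^(kτ) x^k; with e^τ = 3/2 this sends x^k to (3/2)^k x^k
x^2 ↦ 9/4 x^2
x^3 ↦ 27/8 x^3
x^5 ↦ 243/32 x^5
applying this coordinatewise to f: exp(τθ) f = -(243/32)x^5 - (27/4)x^3 - (27/8)x^2 + 2


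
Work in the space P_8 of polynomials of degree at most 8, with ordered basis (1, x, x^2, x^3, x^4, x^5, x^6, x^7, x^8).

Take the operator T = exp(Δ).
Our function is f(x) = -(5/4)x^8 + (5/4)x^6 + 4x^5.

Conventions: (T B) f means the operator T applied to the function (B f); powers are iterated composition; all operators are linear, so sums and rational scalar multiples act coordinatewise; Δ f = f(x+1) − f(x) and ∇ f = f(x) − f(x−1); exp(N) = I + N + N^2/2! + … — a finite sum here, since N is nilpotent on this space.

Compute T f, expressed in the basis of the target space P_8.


the image equals g(x) = -(5/4)x^8 - 10x^7 - (275/4)x^6 - (677/2)x^5 - 1255x^4 - 3435x^3 - (26495/4)x^2 - 8080x - 18853/4

order-1 term: -10x^7 - 35x^6 - (125/2)x^5 - (195/4)x^4 - 5x^3 + (95/4)x^2 + (35/2)x + 4
order-2 term: -35x^6 - 210x^5 - (2375/4)x^4 - 935x^3 - (3335/4)x^2 - (755/2)x - 60
order-3 term: -70x^5 - 525x^4 - 1725x^3 - (5995/2)x^2 - (5405/2)x - 995
order-4 term: -(175/2)x^4 - 700x^3 - (9025/4)x^2 - 3405x - 2005
order-5 term: -70x^3 - 525x^2 - (2785/2)x - 5159/4
order-6 term: -35x^2 - 210x - 1325/4
order-7 term: -10x - 35
order-8 term: -5/4
the series for exp(Δ) f terminates at order 8
exp(Δ) f = -(5/4)x^8 - 10x^7 - (275/4)x^6 - (677/2)x^5 - 1255x^4 - 3435x^3 - (26495/4)x^2 - 8080x - 18853/4


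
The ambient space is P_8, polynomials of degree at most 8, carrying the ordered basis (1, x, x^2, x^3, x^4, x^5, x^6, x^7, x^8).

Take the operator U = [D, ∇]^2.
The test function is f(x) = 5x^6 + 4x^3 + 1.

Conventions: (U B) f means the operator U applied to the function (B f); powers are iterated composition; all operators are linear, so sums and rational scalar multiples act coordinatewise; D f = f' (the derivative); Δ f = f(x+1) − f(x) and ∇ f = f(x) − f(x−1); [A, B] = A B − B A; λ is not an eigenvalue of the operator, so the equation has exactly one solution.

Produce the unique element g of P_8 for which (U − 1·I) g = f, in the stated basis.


write g with unknown coordinates in the stated basis and equate coefficients in (U − 1·I) g = f
solving from the highest basis element down gives g = -5x^6 - 4x^3 - 1
check: U g = 0
so U g − 1·g = 5x^6 + 4x^3 + 1 = f ✓

the result is g(x) = -5x^6 - 4x^3 - 1


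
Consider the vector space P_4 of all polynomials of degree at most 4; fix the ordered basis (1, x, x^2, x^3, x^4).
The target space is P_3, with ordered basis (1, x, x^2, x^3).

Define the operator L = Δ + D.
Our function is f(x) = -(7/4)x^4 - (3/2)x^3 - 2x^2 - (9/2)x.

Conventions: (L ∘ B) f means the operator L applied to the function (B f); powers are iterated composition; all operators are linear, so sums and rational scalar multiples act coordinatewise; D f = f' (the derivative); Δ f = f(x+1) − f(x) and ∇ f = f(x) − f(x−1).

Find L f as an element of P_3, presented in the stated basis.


the result is g(x) = -14x^3 - (39/2)x^2 - (39/2)x - 57/4

Δ f = -7x^3 - 15x^2 - (31/2)x - 39/4
D f = -7x^3 - (9/2)x^2 - 4x - 9/2
(Δ + D) f = -14x^3 - (39/2)x^2 - (39/2)x - 57/4


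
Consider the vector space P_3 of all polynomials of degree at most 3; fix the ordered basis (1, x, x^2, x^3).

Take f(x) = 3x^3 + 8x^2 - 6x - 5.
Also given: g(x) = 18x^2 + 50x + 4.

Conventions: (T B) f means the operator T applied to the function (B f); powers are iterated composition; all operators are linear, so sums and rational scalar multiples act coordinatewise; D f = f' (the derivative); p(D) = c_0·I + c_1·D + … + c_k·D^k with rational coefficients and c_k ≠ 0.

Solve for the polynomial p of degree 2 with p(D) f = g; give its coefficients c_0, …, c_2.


D^0 f = 3x^3 + 8x^2 - 6x - 5
D^1 f = 9x^2 + 16x - 6
D^2 f = 18x + 16
matching coefficients of g against c_0 f + c_1 Df + … from the top degree down determines the c_i
solution: c_0 = 0, c_1 = 2, c_2 = 1

c_0 = 0, c_1 = 2, c_2 = 1


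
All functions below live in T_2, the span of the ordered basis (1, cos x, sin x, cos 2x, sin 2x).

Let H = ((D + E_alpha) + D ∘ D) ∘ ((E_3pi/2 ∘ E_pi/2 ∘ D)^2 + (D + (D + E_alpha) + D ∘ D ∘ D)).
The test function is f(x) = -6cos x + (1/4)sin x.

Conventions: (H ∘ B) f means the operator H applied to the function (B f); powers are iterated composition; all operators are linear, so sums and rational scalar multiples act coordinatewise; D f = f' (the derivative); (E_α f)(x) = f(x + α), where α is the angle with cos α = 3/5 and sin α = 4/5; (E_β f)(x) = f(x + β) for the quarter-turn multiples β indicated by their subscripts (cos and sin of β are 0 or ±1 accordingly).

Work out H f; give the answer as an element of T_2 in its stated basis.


D f = (1/4)cos x + 6sin x
E_pi/2 D f = 6cos x - (1/4)sin x
E_3pi/2 E_pi/2 D f = (1/4)cos x + 6sin x
D (E_3pi/2 ∘ E_pi/2 ∘ D) f = 6cos x - (1/4)sin x
E_pi/2 D (E_3pi/2 ∘ E_pi/2 ∘ D) f = -(1/4)cos x - 6sin x
E_3pi/2 E_pi/2 D (E_3pi/2 ∘ E_pi/2 ∘ D) f = 6cos x - (1/4)sin x
D f = (1/4)cos x + 6sin x
D f = (1/4)cos x + 6sin x
E_alpha f = -(17/5)cos x + (99/20)sin x
(D + E_alpha) f = -(63/20)cos x + (219/20)sin x
D f = (1/4)cos x + 6sin x
D D f = 6cos x - (1/4)sin x
D D D f = -(1/4)cos x - 6sin x
(D + (D + E_alpha) + D ∘ D ∘ D) f = -(63/20)cos x + (219/20)sin x
((E_3pi/2 ∘ E_pi/2 ∘ D)^2 + (D + (D + E_alpha) + D ∘ D ∘ D)) f = (57/20)cos x + (107/10)sin x
D ((E_3pi/2 ∘ E_pi/2 ∘ D)^2 + (D + (D + E_alpha) + D ∘ D ∘ D)) f = (107/10)cos x - (57/20)sin x
E_alpha ((E_3pi/2 ∘ E_pi/2 ∘ D)^2 + (D + (D + E_alpha) + D ∘ D ∘ D)) f = (1027/100)cos x + (207/50)sin x
(D + E_alpha) ((E_3pi/2 ∘ E_pi/2 ∘ D)^2 + (D + (D + E_alpha) + D ∘ D ∘ D)) f = (2097/100)cos x + (129/100)sin x
D ((E_3pi/2 ∘ E_pi/2 ∘ D)^2 + (D + (D + E_alpha) + D ∘ D ∘ D)) f = (107/10)cos x - (57/20)sin x
D D ((E_3pi/2 ∘ E_pi/2 ∘ D)^2 + (D + (D + E_alpha) + D ∘ D ∘ D)) f = -(57/20)cos x - (107/10)sin x
((D + E_alpha) + D ∘ D) ((E_3pi/2 ∘ E_pi/2 ∘ D)^2 + (D + (D + E_alpha) + D ∘ D ∘ D)) f = (453/25)cos x - (941/100)sin x

g(x) = (453/25)cos x - (941/100)sin x


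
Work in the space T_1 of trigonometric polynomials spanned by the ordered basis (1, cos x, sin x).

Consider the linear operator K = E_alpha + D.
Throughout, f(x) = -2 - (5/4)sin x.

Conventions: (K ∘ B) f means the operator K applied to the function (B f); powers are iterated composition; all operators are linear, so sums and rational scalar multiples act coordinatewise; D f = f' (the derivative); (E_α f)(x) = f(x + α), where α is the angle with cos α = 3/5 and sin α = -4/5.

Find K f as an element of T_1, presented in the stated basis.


the image equals g(x) = -2 - (1/4)cos x - (3/4)sin x

E_alpha f = -2 + cos x - (3/4)sin x
D f = -(5/4)cos x
(E_alpha + D) f = -2 - (1/4)cos x - (3/4)sin x


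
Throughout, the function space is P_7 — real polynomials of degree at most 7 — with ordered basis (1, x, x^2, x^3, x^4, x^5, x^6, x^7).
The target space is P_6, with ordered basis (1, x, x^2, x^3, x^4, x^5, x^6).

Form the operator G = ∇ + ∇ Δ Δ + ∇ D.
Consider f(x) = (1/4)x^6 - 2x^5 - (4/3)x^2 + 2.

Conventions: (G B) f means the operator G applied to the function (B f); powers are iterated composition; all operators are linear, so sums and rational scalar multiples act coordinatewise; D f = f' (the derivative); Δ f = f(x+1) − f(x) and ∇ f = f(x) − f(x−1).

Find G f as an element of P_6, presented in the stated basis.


the result is g(x) = (3/2)x^5 - (25/4)x^4 - (95/4)x^2 - (341/3)x - 445/12

∇ f = (3/2)x^5 - (55/4)x^4 + 25x^3 - (95/4)x^2 + (53/6)x - 11/12
Δ f = (3/2)x^5 - (25/4)x^4 - 15x^3 - (65/4)x^2 - (67/6)x - 37/12
Δ Δ f = (15/2)x^4 - 10x^3 - (135/2)x^2 - 95x - 283/6
∇ Δ Δ f = 30x^3 - 75x^2 - 75x - 45
D f = (3/2)x^5 - 10x^4 - (8/3)x
∇ D f = (15/2)x^4 - 55x^3 + 75x^2 - (95/2)x + 53/6
(∇ + ∇ Δ Δ + ∇ D) f = (3/2)x^5 - (25/4)x^4 - (95/4)x^2 - (341/3)x - 445/12


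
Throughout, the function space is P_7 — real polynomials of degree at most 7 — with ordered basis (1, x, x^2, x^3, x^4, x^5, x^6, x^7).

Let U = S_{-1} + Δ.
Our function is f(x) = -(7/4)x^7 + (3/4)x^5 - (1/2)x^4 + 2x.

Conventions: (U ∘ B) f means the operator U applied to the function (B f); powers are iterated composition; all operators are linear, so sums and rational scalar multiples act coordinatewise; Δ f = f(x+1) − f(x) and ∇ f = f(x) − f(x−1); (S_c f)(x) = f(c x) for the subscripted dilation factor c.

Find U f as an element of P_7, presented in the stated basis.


S_{-1} f = (7/4)x^7 - (3/4)x^5 - (1/2)x^4 - 2x
Δ f = -(49/4)x^6 - (147/4)x^5 - (115/2)x^4 - (223/4)x^3 - (129/4)x^2 - (21/2)x + 1/2
(S_{-1} + Δ) f = (7/4)x^7 - (49/4)x^6 - (75/2)x^5 - 58x^4 - (223/4)x^3 - (129/4)x^2 - (25/2)x + 1/2

g(x) = (7/4)x^7 - (49/4)x^6 - (75/2)x^5 - 58x^4 - (223/4)x^3 - (129/4)x^2 - (25/2)x + 1/2


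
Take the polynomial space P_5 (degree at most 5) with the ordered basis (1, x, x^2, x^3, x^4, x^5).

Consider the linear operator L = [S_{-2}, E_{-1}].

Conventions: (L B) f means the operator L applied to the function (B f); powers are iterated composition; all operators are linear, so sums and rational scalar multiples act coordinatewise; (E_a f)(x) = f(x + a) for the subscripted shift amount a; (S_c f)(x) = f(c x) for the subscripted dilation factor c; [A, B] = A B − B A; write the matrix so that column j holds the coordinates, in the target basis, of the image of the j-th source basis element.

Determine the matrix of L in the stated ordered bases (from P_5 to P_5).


image of 1: 0
image of x: -3
image of x^2: 12x - 3
image of x^3: -36x^2 + 18x - 9
image of x^4: 96x^3 - 72x^2 + 72x - 15
image of x^5: -240x^4 + 240x^3 - 360x^2 + 150x - 33
each image's coordinates form column j of the matrix

the matrix is [[0, -3, -3, -9, -15, -33]; [0, 0, 12, 18, 72, 150]; [0, 0, 0, -36, -72, -360]; [0, 0, 0, 0, 96, 240]; [0, 0, 0, 0, 0, -240]; [0, 0, 0, 0, 0, 0]] (rows listed top to bottom)


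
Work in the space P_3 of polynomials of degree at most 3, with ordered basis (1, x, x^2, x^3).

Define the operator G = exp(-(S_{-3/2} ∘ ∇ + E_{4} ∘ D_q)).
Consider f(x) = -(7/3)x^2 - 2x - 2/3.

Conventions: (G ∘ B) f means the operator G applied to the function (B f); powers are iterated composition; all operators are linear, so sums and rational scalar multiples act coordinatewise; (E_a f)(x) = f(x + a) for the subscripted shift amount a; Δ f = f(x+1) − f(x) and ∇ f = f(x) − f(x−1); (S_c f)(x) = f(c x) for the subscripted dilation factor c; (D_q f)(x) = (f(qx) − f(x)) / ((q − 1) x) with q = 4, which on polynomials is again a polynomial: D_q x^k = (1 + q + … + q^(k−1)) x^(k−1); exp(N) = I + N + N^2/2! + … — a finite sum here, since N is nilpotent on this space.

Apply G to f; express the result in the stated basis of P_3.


the image equals g(x) = -(7/3)x^2 + (8/3)x + 43

order-1 term: (14/3)x + 145/3
order-2 term: -14/3
the series for exp(-(S_{-3/2} ∘ ∇ + E_{4} ∘ D_q)) f terminates at order 2
exp(-(S_{-3/2} ∘ ∇ + E_{4} ∘ D_q)) f = -(7/3)x^2 + (8/3)x + 43


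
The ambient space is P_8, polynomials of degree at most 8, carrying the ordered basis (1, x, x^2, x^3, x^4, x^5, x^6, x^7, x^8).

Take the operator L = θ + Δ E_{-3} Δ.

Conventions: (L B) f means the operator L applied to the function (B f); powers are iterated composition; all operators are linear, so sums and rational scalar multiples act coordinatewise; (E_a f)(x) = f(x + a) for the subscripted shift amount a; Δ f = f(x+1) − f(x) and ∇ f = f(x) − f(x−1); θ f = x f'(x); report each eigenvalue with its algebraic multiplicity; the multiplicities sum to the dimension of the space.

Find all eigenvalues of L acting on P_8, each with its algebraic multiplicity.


λ = 0 (multiplicity 1), λ = 1 (multiplicity 1), λ = 2 (multiplicity 1), λ = 3 (multiplicity 1), λ = 4 (multiplicity 1), λ = 5 (multiplicity 1), λ = 6 (multiplicity 1), λ = 7 (multiplicity 1), λ = 8 (multiplicity 1)

image of 1: 0
image of x: x
image of x^2: 2x^2 + 2
image of x^3: 3x^3 + 6x - 12
image of x^4: 4x^4 + 12x^2 - 48x + 50
image of x^5: 5x^5 + 20x^3 - 120x^2 + 250x - 180
image of x^6: 6x^6 + 30x^4 - 240x^3 + 750x^2 - 1080x + 602
image of x^7: 7x^7 + 42x^5 - 420x^4 + 1750x^3 - 3780x^2 + 4214x - 1932
image of x^8: 8x^8 + 56x^6 - 672x^5 + 3500x^4 - 10080x^3 + 16856x^2 - 15456x + 6050
the matrix is upper triangular; its diagonal is (0, 1, 2, 3, 4, 5, 6, 7, 8)
for a triangular matrix the eigenvalues are the diagonal entries, with algebraic multiplicity their repetition count


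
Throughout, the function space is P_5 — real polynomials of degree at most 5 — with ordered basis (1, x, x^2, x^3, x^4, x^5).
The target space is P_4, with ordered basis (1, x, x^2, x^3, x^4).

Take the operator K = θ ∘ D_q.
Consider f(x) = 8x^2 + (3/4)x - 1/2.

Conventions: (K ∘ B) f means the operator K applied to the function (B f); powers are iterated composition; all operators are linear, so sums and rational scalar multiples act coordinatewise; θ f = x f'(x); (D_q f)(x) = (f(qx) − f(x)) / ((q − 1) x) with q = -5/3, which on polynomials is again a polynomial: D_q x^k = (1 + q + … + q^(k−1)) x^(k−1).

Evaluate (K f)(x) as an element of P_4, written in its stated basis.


the image equals g(x) = -(16/3)x

D_q f = -(16/3)x + 3/4
θ D_q f = -(16/3)x


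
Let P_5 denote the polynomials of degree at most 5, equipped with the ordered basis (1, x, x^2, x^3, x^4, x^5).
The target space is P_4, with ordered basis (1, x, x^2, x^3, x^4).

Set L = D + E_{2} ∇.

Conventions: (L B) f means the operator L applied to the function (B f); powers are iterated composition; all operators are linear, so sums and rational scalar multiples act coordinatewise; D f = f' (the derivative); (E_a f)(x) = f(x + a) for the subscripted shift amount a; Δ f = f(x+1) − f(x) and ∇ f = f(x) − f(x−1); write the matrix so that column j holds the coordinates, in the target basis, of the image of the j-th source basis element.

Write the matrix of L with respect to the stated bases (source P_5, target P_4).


the matrix is [[0, 2, 3, 7, 15, 31]; [0, 0, 4, 9, 28, 75]; [0, 0, 0, 6, 18, 70]; [0, 0, 0, 0, 8, 30]; [0, 0, 0, 0, 0, 10]] (rows listed top to bottom)

image of 1: 0
image of x: 2
image of x^2: 4x + 3
image of x^3: 6x^2 + 9x + 7
image of x^4: 8x^3 + 18x^2 + 28x + 15
image of x^5: 10x^4 + 30x^3 + 70x^2 + 75x + 31
each image's coordinates form column j of the matrix


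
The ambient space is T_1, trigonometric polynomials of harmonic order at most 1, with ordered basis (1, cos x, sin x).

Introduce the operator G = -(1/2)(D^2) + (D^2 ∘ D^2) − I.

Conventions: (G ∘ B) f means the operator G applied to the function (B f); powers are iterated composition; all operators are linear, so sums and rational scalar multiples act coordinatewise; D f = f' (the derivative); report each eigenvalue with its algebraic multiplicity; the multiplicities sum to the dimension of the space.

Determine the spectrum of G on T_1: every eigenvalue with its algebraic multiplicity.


image of 1: -1
image of cos x: (1/2)cos x
image of sin x: (1/2)sin x
the matrix is diagonal; its diagonal is (-1, 1/2, 1/2)
for a triangular matrix the eigenvalues are the diagonal entries, with algebraic multiplicity their repetition count

λ = -1 (multiplicity 1), λ = 1/2 (multiplicity 2)


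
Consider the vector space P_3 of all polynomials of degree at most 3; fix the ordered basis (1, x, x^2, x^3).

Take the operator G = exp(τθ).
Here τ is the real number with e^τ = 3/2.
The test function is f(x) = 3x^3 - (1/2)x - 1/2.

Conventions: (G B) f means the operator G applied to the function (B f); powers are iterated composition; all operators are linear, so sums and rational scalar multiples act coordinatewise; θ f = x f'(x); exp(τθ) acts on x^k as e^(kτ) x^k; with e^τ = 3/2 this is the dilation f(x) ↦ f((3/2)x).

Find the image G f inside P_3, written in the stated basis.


exp(τθ) x^k = e^(kτ) x^k; with e^τ = 3/2 this sends x^k to (3/2)^k x^k
x ↦ 3/2 x
x^3 ↦ 27/8 x^3
applying this coordinatewise to f: exp(τθ) f = (81/8)x^3 - (3/4)x - 1/2

g(x) = (81/8)x^3 - (3/4)x - 1/2
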